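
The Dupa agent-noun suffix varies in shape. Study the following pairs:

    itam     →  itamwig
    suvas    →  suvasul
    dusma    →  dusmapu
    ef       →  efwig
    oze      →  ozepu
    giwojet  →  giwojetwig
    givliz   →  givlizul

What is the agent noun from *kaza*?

The pattern is sibilance of the final sound: -ul when the stem ends in a sibilant (*suvas*, *givliz*); -wig when the stem ends in a non-sibilant consonant (*itam*, *ef*, *giwojet*); -pu when the stem ends in a vowel (*dusma*, *oze*).
*kaza*: final sound = /a/, a vowel → -pu → *kazapu*.

kazapu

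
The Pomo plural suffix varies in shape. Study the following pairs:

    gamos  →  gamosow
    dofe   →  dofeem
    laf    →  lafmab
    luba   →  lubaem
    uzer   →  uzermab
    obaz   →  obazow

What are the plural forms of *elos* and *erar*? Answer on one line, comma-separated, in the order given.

elosow, erarmab

Looking at the final sound of each stem: -ow when the stem ends in a sibilant (*gamos*, *obaz*); -mab when the stem ends in a non-sibilant consonant (*laf*, *uzer*); -em when the stem ends in a vowel (*dofe*, *luba*).
The final sound of *elos* is /s/, which is a sibilant, so the suffix is -ow, giving *elosow*.
*erar* — final sound /r/ (a non-sibilant consonant) → -mab → *erarmab*.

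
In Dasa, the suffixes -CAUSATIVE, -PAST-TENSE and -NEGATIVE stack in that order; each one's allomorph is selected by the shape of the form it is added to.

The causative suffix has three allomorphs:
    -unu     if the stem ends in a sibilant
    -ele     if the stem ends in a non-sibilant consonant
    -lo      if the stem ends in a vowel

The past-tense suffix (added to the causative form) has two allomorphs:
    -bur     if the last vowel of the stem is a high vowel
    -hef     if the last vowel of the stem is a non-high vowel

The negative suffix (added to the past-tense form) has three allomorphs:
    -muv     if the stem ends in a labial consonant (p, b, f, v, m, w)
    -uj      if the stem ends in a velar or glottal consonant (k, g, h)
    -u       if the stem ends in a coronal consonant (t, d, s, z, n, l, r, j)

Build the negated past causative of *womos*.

womosunuburu

The final sound of *womos* is /s/, which is a sibilant, so the causative suffix is -unu, giving *womosunu*.
The last vowel of the causative form *womosunu* is /u/, which is a high vowel, so the past-tense suffix is -bur, giving *womosunubur*.
The past-tense form *womosunubur*: final consonant = /r/, coronal → -u → *womosunuburu*.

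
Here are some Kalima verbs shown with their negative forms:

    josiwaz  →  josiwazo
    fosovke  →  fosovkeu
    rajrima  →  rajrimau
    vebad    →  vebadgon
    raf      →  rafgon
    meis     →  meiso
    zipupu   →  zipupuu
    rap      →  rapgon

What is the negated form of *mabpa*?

mabpau

Looking at the final sound of each stem: -o when the stem ends in a sibilant (*josiwaz*, *meis*); -gon when the stem ends in a non-sibilant consonant (*vebad*, *raf*, *rap*); -u when the stem ends in a vowel (*fosovke*, *rajrima*, *zipupu*).
*mabpa* — final sound /a/ (a vowel) → -u → *mabpau*.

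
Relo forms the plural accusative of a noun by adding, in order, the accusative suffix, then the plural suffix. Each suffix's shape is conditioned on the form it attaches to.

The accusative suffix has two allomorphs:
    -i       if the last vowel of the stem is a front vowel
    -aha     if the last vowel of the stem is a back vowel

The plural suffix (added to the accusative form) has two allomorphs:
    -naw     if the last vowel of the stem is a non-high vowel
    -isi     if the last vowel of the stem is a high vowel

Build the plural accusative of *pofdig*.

pofdigiisi

*pofdig* — last vowel /i/ (a front vowel) → -i → *pofdigi*.
The last vowel of the accusative form *pofdigi* is /i/, which is a high vowel, so the plural suffix is -isi, giving *pofdigiisi*.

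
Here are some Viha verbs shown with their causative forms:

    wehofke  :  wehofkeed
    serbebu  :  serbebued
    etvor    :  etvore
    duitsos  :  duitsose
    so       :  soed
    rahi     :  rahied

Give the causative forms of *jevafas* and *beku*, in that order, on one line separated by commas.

jevafase, bekued

The alternation tracks the final sound of the stem — -e when the stem ends in a consonant (*etvor*, *duitsos*); -ed when the stem ends in a vowel (*wehofke*, *serbebu*, *so*, *rahi*).
*jevafas*: final sound = /s/, a consonant → -e → *jevafase*.
The final sound of *beku* is /u/, which is a vowel, so the suffix is -ed, giving *bekued*.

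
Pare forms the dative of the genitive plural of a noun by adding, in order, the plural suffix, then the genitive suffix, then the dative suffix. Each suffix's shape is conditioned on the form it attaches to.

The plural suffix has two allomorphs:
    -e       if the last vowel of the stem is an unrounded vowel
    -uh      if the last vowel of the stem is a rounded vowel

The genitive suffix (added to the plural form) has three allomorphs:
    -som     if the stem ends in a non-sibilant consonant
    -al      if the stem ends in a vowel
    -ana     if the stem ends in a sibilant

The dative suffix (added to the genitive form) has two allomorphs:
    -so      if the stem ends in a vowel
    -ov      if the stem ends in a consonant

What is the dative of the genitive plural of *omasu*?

omasuuhsomov

The last vowel of *omasu* is /u/, which is a rounded vowel, so the plural suffix is -uh, giving *omasuuh*.
The plural form *omasuuh*: final sound = /h/, a non-sibilant consonant → -som → *omasuuhsom*.
The final sound of the genitive form *omasuuhsom* is /m/, which is a consonant, so the dative suffix is -ov, giving *omasuuhsomov*.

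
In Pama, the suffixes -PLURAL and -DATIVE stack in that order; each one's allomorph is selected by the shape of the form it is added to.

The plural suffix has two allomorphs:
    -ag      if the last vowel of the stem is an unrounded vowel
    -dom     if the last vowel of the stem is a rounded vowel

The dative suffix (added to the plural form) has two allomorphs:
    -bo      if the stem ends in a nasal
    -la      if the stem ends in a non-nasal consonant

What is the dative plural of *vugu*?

vugudombo

*vugu*: last vowel = /u/, a rounded vowel → -dom → *vugudom*.
The plural form *vugudom* — final consonant /m/ (a nasal) → -bo → *vugudombo*.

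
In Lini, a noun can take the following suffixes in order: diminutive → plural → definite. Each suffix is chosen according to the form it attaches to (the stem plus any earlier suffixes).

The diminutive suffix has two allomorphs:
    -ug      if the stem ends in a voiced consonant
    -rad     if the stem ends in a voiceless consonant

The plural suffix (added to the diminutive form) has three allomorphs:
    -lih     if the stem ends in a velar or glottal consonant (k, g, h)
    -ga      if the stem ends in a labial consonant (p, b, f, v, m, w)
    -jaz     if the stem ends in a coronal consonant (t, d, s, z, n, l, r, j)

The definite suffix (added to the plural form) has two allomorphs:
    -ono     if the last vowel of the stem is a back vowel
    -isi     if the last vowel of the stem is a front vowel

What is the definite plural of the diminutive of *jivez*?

jivezuglihisi

*jivez* — final consonant /z/ (voiced) → -ug → *jivezug*.
Since the final consonant of the diminutive form *jivezug* is /g/ (velar/glottal), it takes -lih, giving *jivezuglih*.
The plural form *jivezuglih* — last vowel /i/ (a front vowel) → -isi → *jivezuglihisi*.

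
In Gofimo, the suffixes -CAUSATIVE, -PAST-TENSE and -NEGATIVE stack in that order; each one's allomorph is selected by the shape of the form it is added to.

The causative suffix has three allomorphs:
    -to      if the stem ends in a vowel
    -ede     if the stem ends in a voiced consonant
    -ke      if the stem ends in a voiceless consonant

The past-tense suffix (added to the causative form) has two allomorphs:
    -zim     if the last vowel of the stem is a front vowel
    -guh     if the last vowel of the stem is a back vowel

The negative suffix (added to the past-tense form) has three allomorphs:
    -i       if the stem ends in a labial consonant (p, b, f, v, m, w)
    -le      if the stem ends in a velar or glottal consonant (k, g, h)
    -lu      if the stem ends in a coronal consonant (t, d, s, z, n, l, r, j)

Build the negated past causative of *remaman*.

remamanedezimi

Since the final sound of *remaman* is /n/ (a voiced consonant), it takes -ede, giving *remamanede*.
The causative form *remamanede*: last vowel = /e/, a front vowel → -zim → *remamanedezim*.
The past-tense form *remamanedezim* — final consonant /m/ (labial) → -i → *remamanedezimi*.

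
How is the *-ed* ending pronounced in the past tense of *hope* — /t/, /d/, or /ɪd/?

The stem *hope* ends in a voiceless consonant other than /t/.
The -ed suffix is realized as /ɪd/ after /t, d/; as /t/ after other voiceless consonants; and as /d/ after other voiced sounds.
So -ed on *hope* is pronounced /t/.

/t/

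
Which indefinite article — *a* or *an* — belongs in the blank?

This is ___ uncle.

an

The indefinite article is chosen by the initial *sound* of the following word, not its spelling.
*uncle* begins with the sound /ʌ/ (u pronounced /ʌ/) — a vowel sound.
So the article is *an*: This is an uncle.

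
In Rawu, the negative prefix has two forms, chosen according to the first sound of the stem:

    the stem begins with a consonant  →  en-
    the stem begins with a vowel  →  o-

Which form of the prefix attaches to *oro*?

o-

The first sound of *oro* is /o/, which is a vowel, so the prefix is o-.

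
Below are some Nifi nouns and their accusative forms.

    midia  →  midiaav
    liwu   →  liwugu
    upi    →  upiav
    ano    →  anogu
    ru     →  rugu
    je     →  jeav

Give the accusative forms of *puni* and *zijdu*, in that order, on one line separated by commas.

The pattern is rounding harmony: -gu when the last vowel of the stem is a rounded vowel (*liwu*, *ano*, *ru*); -av when the last vowel of the stem is an unrounded vowel (*midia*, *upi*, *je*).
Since the last vowel of *puni* is /i/ (an unrounded vowel), it takes -av, giving *puniav*.
The last vowel of *zijdu* is /u/, which is a rounded vowel, so the suffix is -gu, giving *zijdugu*.

puniav, zijdugu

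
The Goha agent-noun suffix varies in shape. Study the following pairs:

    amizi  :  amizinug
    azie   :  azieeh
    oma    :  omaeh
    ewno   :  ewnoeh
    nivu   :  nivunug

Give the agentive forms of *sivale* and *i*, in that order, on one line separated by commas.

sivaleeh, inug

The alternation tracks the last vowel of the stem — -nug when the last vowel of the stem is a high vowel (*amizi*, *nivu*); -eh when the last vowel of the stem is a non-high vowel (*azie*, *oma*, *ewno*).
The last vowel of *sivale* is /e/, which is a non-high vowel, so the suffix is -eh, giving *sivaleeh*.
*i*: last vowel = /i/, a high vowel → -nug → *inug*.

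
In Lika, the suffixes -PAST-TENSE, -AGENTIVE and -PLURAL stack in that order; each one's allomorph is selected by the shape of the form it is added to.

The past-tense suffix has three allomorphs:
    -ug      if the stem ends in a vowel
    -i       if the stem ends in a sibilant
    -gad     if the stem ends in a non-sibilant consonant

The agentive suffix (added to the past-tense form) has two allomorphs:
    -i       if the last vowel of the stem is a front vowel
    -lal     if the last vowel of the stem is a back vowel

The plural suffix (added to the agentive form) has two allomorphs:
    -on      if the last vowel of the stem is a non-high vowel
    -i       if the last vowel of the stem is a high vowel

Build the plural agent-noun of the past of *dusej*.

Since the final sound of *dusej* is /j/ (a non-sibilant consonant), it takes -gad, giving *dusejgad*.
The past-tense form *dusejgad*: last vowel = /a/, a back vowel → -lal → *dusejgadlal*.
The last vowel of the agentive form *dusejgadlal* is /a/, which is a non-high vowel, so the plural suffix is -on, giving *dusejgadlalon*.

dusejgadlalon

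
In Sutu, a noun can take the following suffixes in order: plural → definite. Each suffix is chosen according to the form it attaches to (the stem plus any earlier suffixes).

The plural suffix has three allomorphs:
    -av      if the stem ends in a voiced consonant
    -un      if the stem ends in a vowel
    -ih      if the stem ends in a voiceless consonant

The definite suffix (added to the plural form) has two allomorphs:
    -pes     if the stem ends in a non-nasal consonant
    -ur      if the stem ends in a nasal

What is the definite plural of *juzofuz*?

juzofuzavpes

*juzofuz*: final sound = /z/, a voiced consonant → -av → *juzofuzav*.
The plural form *juzofuzav* — final consonant /v/ (non-nasal) → -pes → *juzofuzavpes*.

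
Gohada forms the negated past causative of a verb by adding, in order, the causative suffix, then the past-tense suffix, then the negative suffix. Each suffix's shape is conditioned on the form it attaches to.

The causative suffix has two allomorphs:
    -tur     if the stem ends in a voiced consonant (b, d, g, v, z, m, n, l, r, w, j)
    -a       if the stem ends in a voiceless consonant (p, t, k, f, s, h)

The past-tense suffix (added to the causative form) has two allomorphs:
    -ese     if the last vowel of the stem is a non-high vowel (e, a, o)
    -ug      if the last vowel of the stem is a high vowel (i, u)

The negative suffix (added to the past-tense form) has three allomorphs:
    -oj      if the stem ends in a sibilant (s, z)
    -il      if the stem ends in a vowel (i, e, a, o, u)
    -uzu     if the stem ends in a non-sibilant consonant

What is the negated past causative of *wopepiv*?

*wopepiv*: final consonant = /v/, voiced → -tur → *wopepivtur*.
The last vowel of the causative form *wopepivtur* is /u/, which is a high vowel, so the past-tense suffix is -ug, giving *wopepivturug*.
The past-tense form *wopepivturug*: final sound = /g/, a non-sibilant consonant → -uzu → *wopepivturuguzu*.

wopepivturuguzu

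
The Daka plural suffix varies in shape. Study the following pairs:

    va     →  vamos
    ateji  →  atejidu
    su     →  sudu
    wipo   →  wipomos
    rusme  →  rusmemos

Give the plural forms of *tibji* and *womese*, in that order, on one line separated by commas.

Looking at the last vowel of each stem: -du when the last vowel of the stem is a high vowel (*ateji*, *su*); -mos when the last vowel of the stem is a non-high vowel (*va*, *wipo*, *rusme*).
The last vowel of *tibji* is /i/, which is a high vowel, so the suffix is -du, giving *tibjidu*.
*womese* — last vowel /e/ (a non-high vowel) → -mos → *womesemos*.

tibjidu, womesemos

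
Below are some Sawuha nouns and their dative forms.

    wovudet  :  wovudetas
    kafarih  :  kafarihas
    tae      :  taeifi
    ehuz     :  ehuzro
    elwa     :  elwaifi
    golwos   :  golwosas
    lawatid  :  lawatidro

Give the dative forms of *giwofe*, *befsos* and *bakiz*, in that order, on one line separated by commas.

giwofeifi, befsosas, bakizro

Looking at the final sound of each stem: -as when the stem ends in a voiceless consonant (*wovudet*, *kafarih*, *golwos*); -ro when the stem ends in a voiced consonant (*ehuz*, *lawatid*); -ifi when the stem ends in a vowel (*tae*, *elwa*).
The final sound of *giwofe* is /e/, which is a vowel, so the suffix is -ifi, giving *giwofeifi*.
*befsos*: final sound = /s/, a voiceless consonant → -as → *befsosas*.
The final sound of *bakiz* is /z/, which is a voiced consonant, so the suffix is -ro, giving *bakizro*.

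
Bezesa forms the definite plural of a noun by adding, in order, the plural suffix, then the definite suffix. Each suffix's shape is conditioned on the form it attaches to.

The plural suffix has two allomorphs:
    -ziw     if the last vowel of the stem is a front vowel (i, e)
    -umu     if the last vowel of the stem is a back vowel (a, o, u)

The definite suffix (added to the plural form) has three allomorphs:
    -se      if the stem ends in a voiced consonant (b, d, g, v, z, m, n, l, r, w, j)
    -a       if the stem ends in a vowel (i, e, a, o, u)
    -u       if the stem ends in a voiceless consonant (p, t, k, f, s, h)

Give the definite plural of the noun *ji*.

*ji*: last vowel = /i/, a front vowel → -ziw → *jiziw*.
The plural form *jiziw*: final sound = /w/, a voiced consonant → -se → *jiziwse*.

jiziwse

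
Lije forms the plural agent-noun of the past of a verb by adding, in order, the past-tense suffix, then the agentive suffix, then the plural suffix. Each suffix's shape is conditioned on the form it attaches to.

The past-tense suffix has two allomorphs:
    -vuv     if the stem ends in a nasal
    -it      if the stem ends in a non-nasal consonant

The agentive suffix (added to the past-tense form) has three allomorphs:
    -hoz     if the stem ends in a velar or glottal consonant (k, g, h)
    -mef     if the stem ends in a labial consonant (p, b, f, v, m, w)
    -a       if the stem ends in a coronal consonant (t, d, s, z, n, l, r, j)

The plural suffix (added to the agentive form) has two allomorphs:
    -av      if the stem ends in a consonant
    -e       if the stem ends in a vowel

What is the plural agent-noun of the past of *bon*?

The final consonant of *bon* is /n/, which is a nasal, so the past-tense suffix is -vuv, giving *bonvuv*.
The final consonant of the past-tense form *bonvuv* is /v/, which is labial, so the agentive suffix is -mef, giving *bonvuvmef*.
The agentive form *bonvuvmef* — final sound /f/ (a consonant) → -av → *bonvuvmefav*.

bonvuvmefav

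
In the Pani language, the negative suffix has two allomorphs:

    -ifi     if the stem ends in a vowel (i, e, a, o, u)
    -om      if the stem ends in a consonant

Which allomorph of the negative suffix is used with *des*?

Since the final sound of *des* is /s/ (a consonant), it takes -om.

-om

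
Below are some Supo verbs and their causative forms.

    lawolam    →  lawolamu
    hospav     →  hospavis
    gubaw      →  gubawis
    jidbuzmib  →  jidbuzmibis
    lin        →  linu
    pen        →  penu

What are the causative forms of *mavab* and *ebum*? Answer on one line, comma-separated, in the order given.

The suffix is conditioned by the final consonant: -u when the stem ends in a nasal (*lawolam*, *lin*, *pen*); -is when the stem ends in a non-nasal consonant (*hospav*, *gubaw*, *jidbuzmib*).
The final consonant of *mavab* is /b/, which is non-nasal, so the suffix is -is, giving *mavabis*.
*ebum*: final consonant = /m/, a nasal → -u → *ebumu*.

mavabis, ebumu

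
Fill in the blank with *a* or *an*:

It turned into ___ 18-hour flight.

The indefinite article is chosen by the initial *sound* of the following word, not its spelling.
The number *18* is spoken "eighteen", beginning with /ˌeɪˈtiːn/ — a vowel sound.
So the article is *an*: It turned into an 18-hour flight.

an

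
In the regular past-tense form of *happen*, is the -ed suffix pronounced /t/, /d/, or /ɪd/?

/d/

The stem *happen* ends in a voiced sound other than /d/.
The -ed suffix is realized as /ɪd/ after /t, d/; as /t/ after other voiceless consonants; and as /d/ after other voiced sounds.
So -ed on *happen* is pronounced /d/.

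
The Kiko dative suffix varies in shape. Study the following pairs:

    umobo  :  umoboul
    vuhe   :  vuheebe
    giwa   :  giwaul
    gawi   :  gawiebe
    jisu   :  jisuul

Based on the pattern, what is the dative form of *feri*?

feriebe

The suffix is conditioned by the last vowel: -ebe when the last vowel of the stem is a front vowel (*vuhe*, *gawi*); -ul when the last vowel of the stem is a back vowel (*umobo*, *giwa*, *jisu*).
Since the last vowel of *feri* is /i/ (a front vowel), it takes -ebe, giving *feriebe*.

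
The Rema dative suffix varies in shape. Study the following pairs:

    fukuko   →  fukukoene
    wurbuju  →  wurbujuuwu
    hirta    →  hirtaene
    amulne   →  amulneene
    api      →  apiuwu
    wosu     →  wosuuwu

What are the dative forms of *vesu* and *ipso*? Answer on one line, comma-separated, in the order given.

The pattern is height harmony: -uwu when the last vowel of the stem is a high vowel (*wurbuju*, *api*, *wosu*); -ene when the last vowel of the stem is a non-high vowel (*fukuko*, *hirta*, *amulne*).
*vesu*: last vowel = /u/, a high vowel → -uwu → *vesuuwu*.
The last vowel of *ipso* is /o/, which is a non-high vowel, so the suffix is -ene, giving *ipsoene*.

vesuuwu, ipsoene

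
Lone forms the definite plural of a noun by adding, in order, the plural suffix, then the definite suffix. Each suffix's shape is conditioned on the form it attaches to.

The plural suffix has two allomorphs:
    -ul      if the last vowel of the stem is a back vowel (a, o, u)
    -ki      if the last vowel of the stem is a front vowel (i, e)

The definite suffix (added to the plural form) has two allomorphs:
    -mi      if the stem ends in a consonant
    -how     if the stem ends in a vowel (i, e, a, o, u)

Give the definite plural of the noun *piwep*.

piwepkihow

*piwep* — last vowel /e/ (a front vowel) → -ki → *piwepki*.
The final sound of the plural form *piwepki* is /i/, which is a vowel, so the definite suffix is -how, giving *piwepkihow*.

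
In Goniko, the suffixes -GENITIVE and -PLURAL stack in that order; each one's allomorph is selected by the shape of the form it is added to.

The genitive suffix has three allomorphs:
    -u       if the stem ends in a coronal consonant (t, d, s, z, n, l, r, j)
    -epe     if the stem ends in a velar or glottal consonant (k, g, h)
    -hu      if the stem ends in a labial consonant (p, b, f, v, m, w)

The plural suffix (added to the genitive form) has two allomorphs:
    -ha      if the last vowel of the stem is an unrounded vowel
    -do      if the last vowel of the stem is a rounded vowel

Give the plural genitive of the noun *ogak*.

ogakepeha

Since the final consonant of *ogak* is /k/ (velar/glottal), it takes -epe, giving *ogakepe*.
The genitive form *ogakepe*: last vowel = /e/, an unrounded vowel → -ha → *ogakepeha*.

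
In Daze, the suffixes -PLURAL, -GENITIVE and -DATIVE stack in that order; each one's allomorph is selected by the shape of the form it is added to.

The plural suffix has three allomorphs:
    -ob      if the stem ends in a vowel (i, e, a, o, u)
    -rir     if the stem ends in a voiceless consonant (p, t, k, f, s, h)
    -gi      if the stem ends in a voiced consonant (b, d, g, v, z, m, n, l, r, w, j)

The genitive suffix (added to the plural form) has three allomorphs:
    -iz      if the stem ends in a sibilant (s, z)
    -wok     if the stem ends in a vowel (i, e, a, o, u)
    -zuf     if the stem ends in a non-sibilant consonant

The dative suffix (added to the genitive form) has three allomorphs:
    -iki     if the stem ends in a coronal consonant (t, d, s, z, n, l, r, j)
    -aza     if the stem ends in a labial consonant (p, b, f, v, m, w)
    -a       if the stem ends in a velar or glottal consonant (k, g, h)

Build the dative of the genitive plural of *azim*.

Since the final sound of *azim* is /m/ (a voiced consonant), it takes -gi, giving *azimgi*.
The plural form *azimgi* — final sound /i/ (a vowel) → -wok → *azimgiwok*.
The final consonant of the genitive form *azimgiwok* is /k/, which is velar/glottal, so the dative suffix is -a, giving *azimgiwoka*.

azimgiwoka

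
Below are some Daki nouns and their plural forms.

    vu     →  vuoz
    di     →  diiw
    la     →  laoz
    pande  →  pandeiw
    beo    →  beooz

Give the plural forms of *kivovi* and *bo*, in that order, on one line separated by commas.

kivoviiw, booz

The alternation tracks the last vowel of the stem — -iw when the last vowel of the stem is a front vowel (*di*, *pande*); -oz when the last vowel of the stem is a back vowel (*vu*, *la*, *beo*).
The last vowel of *kivovi* is /i/, which is a front vowel, so the suffix is -iw, giving *kivoviiw*.
*bo* — last vowel /o/ (a back vowel) → -oz → *booz*.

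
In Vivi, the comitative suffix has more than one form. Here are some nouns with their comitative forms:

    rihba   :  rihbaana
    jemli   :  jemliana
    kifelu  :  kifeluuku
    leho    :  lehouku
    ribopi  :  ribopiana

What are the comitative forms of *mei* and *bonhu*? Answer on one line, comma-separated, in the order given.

meiana, bonhuuku

The pattern is rounding harmony: -uku when the last vowel of the stem is a rounded vowel (*kifelu*, *leho*); -ana when the last vowel of the stem is an unrounded vowel (*rihba*, *jemli*, *ribopi*).
The last vowel of *mei* is /i/, which is an unrounded vowel, so the suffix is -ana, giving *meiana*.
*bonhu* — last vowel /u/ (a rounded vowel) → -uku → *bonhuuku*.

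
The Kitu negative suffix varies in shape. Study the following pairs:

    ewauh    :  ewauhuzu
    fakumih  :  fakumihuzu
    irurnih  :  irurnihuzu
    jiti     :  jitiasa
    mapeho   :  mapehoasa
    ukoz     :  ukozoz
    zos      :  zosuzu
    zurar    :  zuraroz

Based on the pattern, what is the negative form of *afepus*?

The pattern is voicing of the final sound: -uzu when the stem ends in a voiceless consonant (*ewauh*, *fakumih*, *irurnih*, *zos*); -oz when the stem ends in a voiced consonant (*ukoz*, *zurar*); -asa when the stem ends in a vowel (*jiti*, *mapeho*).
*afepus* — final sound /s/ (a voiceless consonant) → -uzu → *afepusuzu*.

afepusuzu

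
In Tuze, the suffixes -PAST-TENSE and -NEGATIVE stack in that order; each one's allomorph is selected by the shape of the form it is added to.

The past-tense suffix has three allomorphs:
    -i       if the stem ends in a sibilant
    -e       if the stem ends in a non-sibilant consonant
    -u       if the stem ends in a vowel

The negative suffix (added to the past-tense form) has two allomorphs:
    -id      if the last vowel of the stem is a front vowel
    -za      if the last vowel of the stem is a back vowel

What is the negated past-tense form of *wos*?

The final sound of *wos* is /s/, which is a sibilant, so the past-tense suffix is -i, giving *wosi*.
The past-tense form *wosi*: last vowel = /i/, a front vowel → -id → *wosiid*.

wosiid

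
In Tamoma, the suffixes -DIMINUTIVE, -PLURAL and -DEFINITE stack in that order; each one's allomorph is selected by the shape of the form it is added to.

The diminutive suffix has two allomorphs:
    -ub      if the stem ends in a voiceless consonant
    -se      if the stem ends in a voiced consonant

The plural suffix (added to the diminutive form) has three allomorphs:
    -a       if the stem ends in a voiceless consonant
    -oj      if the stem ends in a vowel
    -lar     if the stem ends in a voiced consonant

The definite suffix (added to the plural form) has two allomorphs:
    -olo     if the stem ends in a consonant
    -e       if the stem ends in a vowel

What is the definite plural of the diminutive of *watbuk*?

*watbuk* — final consonant /k/ (voiceless) → -ub → *watbukub*.
Since the final sound of the diminutive form *watbukub* is /b/ (a voiced consonant), it takes -lar, giving *watbukublar*.
Since the final sound of the plural form *watbukublar* is /r/ (a consonant), it takes -olo, giving *watbukublarolo*.

watbukublarolo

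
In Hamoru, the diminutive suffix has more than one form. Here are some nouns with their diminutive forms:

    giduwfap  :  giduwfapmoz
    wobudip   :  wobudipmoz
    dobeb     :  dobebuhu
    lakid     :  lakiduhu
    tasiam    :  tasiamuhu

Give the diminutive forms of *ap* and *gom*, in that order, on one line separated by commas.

The alternation tracks the final consonant of the stem — -moz when the stem ends in a voiceless consonant (*giduwfap*, *wobudip*); -uhu when the stem ends in a voiced consonant (*dobeb*, *lakid*, *tasiam*).
*ap* — final consonant /p/ (voiceless) → -moz → *apmoz*.
*gom*: final consonant = /m/, voiced → -uhu → *gomuhu*.

apmoz, gomuhu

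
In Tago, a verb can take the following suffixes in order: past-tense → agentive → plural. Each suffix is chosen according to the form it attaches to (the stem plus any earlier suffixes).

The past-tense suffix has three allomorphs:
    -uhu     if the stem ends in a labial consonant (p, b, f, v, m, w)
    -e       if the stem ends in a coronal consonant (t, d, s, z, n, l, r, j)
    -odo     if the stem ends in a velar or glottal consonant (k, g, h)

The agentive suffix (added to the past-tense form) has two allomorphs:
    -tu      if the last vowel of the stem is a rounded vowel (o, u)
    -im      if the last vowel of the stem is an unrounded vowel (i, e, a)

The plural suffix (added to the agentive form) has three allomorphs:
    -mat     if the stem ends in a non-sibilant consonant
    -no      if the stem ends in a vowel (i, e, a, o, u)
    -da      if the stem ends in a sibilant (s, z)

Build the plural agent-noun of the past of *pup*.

pupuhutuno

The final consonant of *pup* is /p/, which is labial, so the past-tense suffix is -uhu, giving *pupuhu*.
The last vowel of the past-tense form *pupuhu* is /u/, which is a rounded vowel, so the agentive suffix is -tu, giving *pupuhutu*.
The agentive form *pupuhutu* — final sound /u/ (a vowel) → -no → *pupuhutuno*.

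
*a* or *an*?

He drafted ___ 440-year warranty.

a

The indefinite article is chosen by the initial *sound* of the following word, not its spelling.
The number *440* is spoken "four hundred …", beginning with /fɔr/ — a consonant sound.
So the article is *a*: He drafted a 440-year warranty.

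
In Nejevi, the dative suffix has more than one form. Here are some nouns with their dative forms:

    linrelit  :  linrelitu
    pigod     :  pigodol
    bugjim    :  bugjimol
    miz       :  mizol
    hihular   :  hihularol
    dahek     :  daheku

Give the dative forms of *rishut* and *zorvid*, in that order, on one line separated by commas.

Looking at the final consonant of each stem: -u when the stem ends in a voiceless consonant (*linrelit*, *dahek*); -ol when the stem ends in a voiced consonant (*pigod*, *bugjim*, *miz*, *hihular*).
Since the final consonant of *rishut* is /t/ (voiceless), it takes -u, giving *rishutu*.
The final consonant of *zorvid* is /d/, which is voiced, so the suffix is -ol, giving *zorvidol*.

rishutu, zorvidol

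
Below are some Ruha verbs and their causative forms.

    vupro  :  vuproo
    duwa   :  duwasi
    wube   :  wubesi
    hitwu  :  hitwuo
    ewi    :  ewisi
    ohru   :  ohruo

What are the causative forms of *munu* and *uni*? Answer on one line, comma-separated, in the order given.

The alternation tracks the last vowel of the stem — -o when the last vowel of the stem is a rounded vowel (*vupro*, *hitwu*, *ohru*); -si when the last vowel of the stem is an unrounded vowel (*duwa*, *wube*, *ewi*).
*munu* — last vowel /u/ (a rounded vowel) → -o → *munuo*.
Since the last vowel of *uni* is /i/ (an unrounded vowel), it takes -si, giving *unisi*.

munuo, unisi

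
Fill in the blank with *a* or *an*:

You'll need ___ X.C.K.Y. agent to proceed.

an

The indefinite article is chosen by the initial *sound* of the following word, not its spelling.
The initialism *X.C.K.Y.* is read letter by letter; the first letter, X, is pronounced /ɛks/, which begins with a vowel sound.
So the article is *an*: You'll need an X.C.K.Y. agent to proceed.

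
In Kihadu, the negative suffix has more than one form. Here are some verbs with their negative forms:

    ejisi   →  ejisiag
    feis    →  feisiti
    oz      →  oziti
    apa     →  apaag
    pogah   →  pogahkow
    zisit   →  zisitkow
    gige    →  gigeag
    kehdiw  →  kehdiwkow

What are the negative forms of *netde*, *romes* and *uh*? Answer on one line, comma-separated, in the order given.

The alternation tracks the final sound of the stem — -iti when the stem ends in a sibilant (*feis*, *oz*); -kow when the stem ends in a non-sibilant consonant (*pogah*, *zisit*, *kehdiw*); -ag when the stem ends in a vowel (*ejisi*, *apa*, *gige*).
The final sound of *netde* is /e/, which is a vowel, so the suffix is -ag, giving *netdeag*.
*romes* — final sound /s/ (a sibilant) → -iti → *romesiti*.
The final sound of *uh* is /h/, which is a non-sibilant consonant, so the suffix is -kow, giving *uhkow*.

netdeag, romesiti, uhkow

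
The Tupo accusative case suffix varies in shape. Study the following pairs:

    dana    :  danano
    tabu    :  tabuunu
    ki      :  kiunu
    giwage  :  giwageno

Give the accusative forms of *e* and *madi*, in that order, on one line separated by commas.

Looking at the last vowel of each stem: -unu when the last vowel of the stem is a high vowel (*tabu*, *ki*); -no when the last vowel of the stem is a non-high vowel (*dana*, *giwage*).
*e* — last vowel /e/ (a non-high vowel) → -no → *eno*.
The last vowel of *madi* is /i/, which is a high vowel, so the suffix is -unu, giving *madiunu*.

eno, madiunu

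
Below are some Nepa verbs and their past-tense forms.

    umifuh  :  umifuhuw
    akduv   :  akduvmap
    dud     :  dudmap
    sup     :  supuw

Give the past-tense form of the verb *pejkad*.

The pattern is voicing of the final consonant: -uw when the stem ends in a voiceless consonant (*umifuh*, *sup*); -map when the stem ends in a voiced consonant (*akduv*, *dud*).
*pejkad* — final consonant /d/ (voiced) → -map → *pejkadmap*.

pejkadmap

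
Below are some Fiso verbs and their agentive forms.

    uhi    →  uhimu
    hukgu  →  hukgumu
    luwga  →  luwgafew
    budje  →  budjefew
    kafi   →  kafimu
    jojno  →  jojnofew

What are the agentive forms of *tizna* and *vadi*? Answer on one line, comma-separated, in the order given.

The pattern is height harmony: -mu when the last vowel of the stem is a high vowel (*uhi*, *hukgu*, *kafi*); -few when the last vowel of the stem is a non-high vowel (*luwga*, *budje*, *jojno*).
The last vowel of *tizna* is /a/, which is a non-high vowel, so the suffix is -few, giving *tiznafew*.
*vadi*: last vowel = /i/, a high vowel → -mu → *vadimu*.

tiznafew, vadimu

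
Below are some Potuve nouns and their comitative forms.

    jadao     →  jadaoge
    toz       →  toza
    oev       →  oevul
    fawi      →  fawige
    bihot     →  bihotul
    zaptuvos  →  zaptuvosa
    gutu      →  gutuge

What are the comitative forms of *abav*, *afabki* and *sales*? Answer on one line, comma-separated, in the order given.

abavul, afabkige, salesa

Looking at the final sound of each stem: -a when the stem ends in a sibilant (*toz*, *zaptuvos*); -ul when the stem ends in a non-sibilant consonant (*oev*, *bihot*); -ge when the stem ends in a vowel (*jadao*, *fawi*, *gutu*).
The final sound of *abav* is /v/, which is a non-sibilant consonant, so the suffix is -ul, giving *abavul*.
The final sound of *afabki* is /i/, which is a vowel, so the suffix is -ge, giving *afabkige*.
Since the final sound of *sales* is /s/ (a sibilant), it takes -a, giving *salesa*.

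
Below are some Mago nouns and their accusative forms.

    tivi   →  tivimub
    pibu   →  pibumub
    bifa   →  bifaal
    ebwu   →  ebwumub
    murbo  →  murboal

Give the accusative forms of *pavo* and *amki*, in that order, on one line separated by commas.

pavoal, amkimub

The pattern is height harmony: -mub when the last vowel of the stem is a high vowel (*tivi*, *pibu*, *ebwu*); -al when the last vowel of the stem is a non-high vowel (*bifa*, *murbo*).
*pavo* — last vowel /o/ (a non-high vowel) → -al → *pavoal*.
*amki*: last vowel = /i/, a high vowel → -mub → *amkimub*.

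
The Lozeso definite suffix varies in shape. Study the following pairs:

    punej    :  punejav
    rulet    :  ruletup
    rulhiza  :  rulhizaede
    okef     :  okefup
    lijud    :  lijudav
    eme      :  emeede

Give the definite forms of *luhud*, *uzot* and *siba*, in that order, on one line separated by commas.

The alternation tracks the final sound of the stem — -up when the stem ends in a voiceless consonant (*rulet*, *okef*); -av when the stem ends in a voiced consonant (*punej*, *lijud*); -ede when the stem ends in a vowel (*rulhiza*, *eme*).
*luhud*: final sound = /d/, a voiced consonant → -av → *luhudav*.
*uzot*: final sound = /t/, a voiceless consonant → -up → *uzotup*.
*siba*: final sound = /a/, a vowel → -ede → *sibaede*.

luhudav, uzotup, sibaede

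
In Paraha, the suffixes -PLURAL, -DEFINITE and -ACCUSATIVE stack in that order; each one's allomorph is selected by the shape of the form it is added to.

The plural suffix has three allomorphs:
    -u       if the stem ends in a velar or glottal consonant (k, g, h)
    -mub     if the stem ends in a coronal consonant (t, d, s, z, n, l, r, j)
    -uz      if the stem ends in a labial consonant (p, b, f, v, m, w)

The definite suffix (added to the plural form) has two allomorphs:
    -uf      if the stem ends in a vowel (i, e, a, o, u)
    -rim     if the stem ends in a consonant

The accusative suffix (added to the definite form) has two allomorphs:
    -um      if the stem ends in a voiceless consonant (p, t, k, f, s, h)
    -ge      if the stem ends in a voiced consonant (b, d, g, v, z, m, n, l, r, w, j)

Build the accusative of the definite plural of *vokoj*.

vokojmubrimge

*vokoj* — final consonant /j/ (coronal) → -mub → *vokojmub*.
The plural form *vokojmub* — final sound /b/ (a consonant) → -rim → *vokojmubrim*.
The definite form *vokojmubrim*: final consonant = /m/, voiced → -ge → *vokojmubrimge*.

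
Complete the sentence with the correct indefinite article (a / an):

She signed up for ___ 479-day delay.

a

The indefinite article is chosen by the initial *sound* of the following word, not its spelling.
The number *479* is spoken "four hundred …", beginning with /fɔr/ — a consonant sound.
So the article is *a*: She signed up for a 479-day delay.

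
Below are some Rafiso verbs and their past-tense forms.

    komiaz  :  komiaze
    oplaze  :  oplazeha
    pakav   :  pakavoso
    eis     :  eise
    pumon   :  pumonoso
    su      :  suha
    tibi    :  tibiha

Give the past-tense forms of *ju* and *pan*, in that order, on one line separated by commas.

The pattern is sibilance of the final sound: -e when the stem ends in a sibilant (*komiaz*, *eis*); -oso when the stem ends in a non-sibilant consonant (*pakav*, *pumon*); -ha when the stem ends in a vowel (*oplaze*, *su*, *tibi*).
The final sound of *ju* is /u/, which is a vowel, so the suffix is -ha, giving *juha*.
The final sound of *pan* is /n/, which is a non-sibilant consonant, so the suffix is -oso, giving *panoso*.

juha, panoso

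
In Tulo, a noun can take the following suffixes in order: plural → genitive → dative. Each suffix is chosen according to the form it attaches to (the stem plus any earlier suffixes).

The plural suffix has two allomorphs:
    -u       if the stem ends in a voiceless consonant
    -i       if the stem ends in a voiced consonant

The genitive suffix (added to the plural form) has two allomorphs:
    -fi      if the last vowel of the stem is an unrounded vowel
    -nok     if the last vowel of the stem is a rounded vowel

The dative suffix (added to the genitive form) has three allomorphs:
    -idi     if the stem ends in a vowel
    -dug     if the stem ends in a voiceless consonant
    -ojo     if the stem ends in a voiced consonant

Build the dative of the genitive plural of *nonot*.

nonotunokdug

Since the final consonant of *nonot* is /t/ (voiceless), it takes -u, giving *nonotu*.
The plural form *nonotu*: last vowel = /u/, a rounded vowel → -nok → *nonotunok*.
The genitive form *nonotunok*: final sound = /k/, a voiceless consonant → -dug → *nonotunokdug*.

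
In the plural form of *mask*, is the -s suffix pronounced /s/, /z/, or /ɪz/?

/s/

The stem *mask* ends in a voiceless non-sibilant consonant.
The plural suffix surfaces as /ɪz/ after sibilants, /s/ after other voiceless consonants, and /z/ after other voiced sounds.
So the plural -s on *mask* is pronounced /s/.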